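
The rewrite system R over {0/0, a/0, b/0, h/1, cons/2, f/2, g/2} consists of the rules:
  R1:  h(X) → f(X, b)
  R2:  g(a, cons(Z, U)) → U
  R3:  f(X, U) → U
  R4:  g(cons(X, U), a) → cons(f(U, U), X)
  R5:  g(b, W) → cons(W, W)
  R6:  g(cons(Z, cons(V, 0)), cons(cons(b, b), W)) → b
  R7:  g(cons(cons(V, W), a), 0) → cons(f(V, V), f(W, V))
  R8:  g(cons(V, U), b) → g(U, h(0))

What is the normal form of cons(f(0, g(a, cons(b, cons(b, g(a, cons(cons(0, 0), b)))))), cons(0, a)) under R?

1. cons(f(0, g(a, cons(b, cons(b, g(a, cons(cons(0, 0), b)))))), cons(0, a))  →  cons(g(a, cons(b, cons(b, g(a, cons(cons(0, 0), b))))), cons(0, a))   [R3 at 1]
2. cons(g(a, cons(b, cons(b, g(a, cons(cons(0, 0), b))))), cons(0, a))  →  cons(cons(b, g(a, cons(cons(0, 0), b))), cons(0, a))   [R2 at 1]
3. cons(cons(b, g(a, cons(cons(0, 0), b))), cons(0, a))  →  cons(cons(b, b), cons(0, a))   [R2 at 1.2]

cons(cons(b, b), cons(0, a))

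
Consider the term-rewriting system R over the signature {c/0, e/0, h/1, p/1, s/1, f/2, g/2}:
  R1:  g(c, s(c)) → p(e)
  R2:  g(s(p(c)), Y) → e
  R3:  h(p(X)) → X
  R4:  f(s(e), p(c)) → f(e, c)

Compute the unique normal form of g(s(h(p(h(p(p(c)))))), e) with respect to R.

e

1. g(s(h(p(h(p(p(c)))))), e)  →  g(s(h(p(p(c)))), e)   [R3 at 1.1]
2. g(s(h(p(p(c)))), e)  →  g(s(p(c)), e)   [R3 at 1.1]
3. g(s(p(c)), e)  →  e   [R2 at ε]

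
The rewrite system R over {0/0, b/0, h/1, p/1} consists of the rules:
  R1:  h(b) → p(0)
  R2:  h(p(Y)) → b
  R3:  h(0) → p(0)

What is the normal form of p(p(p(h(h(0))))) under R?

p(p(p(b)))

1. p(p(p(h(h(0)))))  →  p(p(p(h(p(0)))))   [R3 at 1.1.1.1]
2. p(p(p(h(p(0)))))  →  p(p(p(b)))   [R2 at 1.1.1]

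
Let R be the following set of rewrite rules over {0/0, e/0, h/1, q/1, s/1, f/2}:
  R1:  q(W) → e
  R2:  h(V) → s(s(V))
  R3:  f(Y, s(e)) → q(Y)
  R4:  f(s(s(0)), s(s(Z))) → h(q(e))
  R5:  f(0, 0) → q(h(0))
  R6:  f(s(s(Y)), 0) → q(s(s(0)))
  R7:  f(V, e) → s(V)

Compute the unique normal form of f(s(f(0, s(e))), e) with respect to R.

s(s(e))

1. f(s(f(0, s(e))), e)  →  s(s(f(0, s(e))))   [R7 at ε]
2. s(s(f(0, s(e))))  →  s(s(q(0)))   [R3 at 1.1]
3. s(s(q(0)))  →  s(s(e))   [R1 at 1.1]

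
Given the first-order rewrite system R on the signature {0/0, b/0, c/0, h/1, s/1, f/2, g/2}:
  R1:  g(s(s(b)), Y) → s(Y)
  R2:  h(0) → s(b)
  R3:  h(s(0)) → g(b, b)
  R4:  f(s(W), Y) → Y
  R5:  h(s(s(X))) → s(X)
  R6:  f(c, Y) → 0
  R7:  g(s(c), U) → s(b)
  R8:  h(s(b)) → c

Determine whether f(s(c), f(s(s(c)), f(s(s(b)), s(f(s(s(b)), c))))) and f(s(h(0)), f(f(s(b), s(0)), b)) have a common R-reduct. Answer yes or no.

Reduce t₁ = f(s(c), f(s(s(c)), f(s(s(b)), s(f(s(s(b)), c))))):
1. f(s(c), f(s(s(c)), f(s(s(b)), s(f(s(s(b)), c)))))  →  f(s(s(c)), f(s(s(b)), s(f(s(s(b)), c))))   [R4 at ε]
2. f(s(s(c)), f(s(s(b)), s(f(s(s(b)), c))))  →  f(s(s(b)), s(f(s(s(b)), c)))   [R4 at ε]
3. f(s(s(b)), s(f(s(s(b)), c)))  →  s(f(s(s(b)), c))   [R4 at ε]
4. s(f(s(s(b)), c))  →  s(c)   [R4 at 1]

Reduce t₂ = f(s(h(0)), f(f(s(b), s(0)), b)):
1. f(s(h(0)), f(f(s(b), s(0)), b))  →  f(f(s(b), s(0)), b)   [R4 at ε]
2. f(f(s(b), s(0)), b)  →  f(s(0), b)   [R4 at 1]
3. f(s(0), b)  →  b   [R4 at ε]

no — NF(t₁) = s(c), NF(t₂) = b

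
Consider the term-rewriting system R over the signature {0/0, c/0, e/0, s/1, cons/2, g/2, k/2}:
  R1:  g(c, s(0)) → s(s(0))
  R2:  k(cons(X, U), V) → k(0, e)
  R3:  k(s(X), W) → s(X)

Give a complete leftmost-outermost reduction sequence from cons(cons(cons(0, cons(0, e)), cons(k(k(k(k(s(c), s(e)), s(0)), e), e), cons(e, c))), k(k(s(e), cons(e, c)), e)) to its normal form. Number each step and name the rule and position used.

cons(cons(cons(0, cons(0, e)), cons(s(c), cons(e, c))), s(e))

1. cons(cons(cons(0, cons(0, e)), cons(k(k(k(k(s(c), s(e)), s(0)), e), e), cons(e, c))), k(k(s(e), cons(e, c)), e))  →  cons(cons(cons(0, cons(0, e)), cons(k(k(k(s(c), s(0)), e), e), cons(e, c))), k(k(s(e), cons(e, c)), e))   [R3 at 1.2.1.1.1.1]
2. cons(cons(cons(0, cons(0, e)), cons(k(k(k(s(c), s(0)), e), e), cons(e, c))), k(k(s(e), cons(e, c)), e))  →  cons(cons(cons(0, cons(0, e)), cons(k(k(s(c), e), e), cons(e, c))), k(k(s(e), cons(e, c)), e))   [R3 at 1.2.1.1.1]
3. cons(cons(cons(0, cons(0, e)), cons(k(k(s(c), e), e), cons(e, c))), k(k(s(e), cons(e, c)), e))  →  cons(cons(cons(0, cons(0, e)), cons(k(s(c), e), cons(e, c))), k(k(s(e), cons(e, c)), e))   [R3 at 1.2.1.1]
4. cons(cons(cons(0, cons(0, e)), cons(k(s(c), e), cons(e, c))), k(k(s(e), cons(e, c)), e))  →  cons(cons(cons(0, cons(0, e)), cons(s(c), cons(e, c))), k(k(s(e), cons(e, c)), e))   [R3 at 1.2.1]
5. cons(cons(cons(0, cons(0, e)), cons(s(c), cons(e, c))), k(k(s(e), cons(e, c)), e))  →  cons(cons(cons(0, cons(0, e)), cons(s(c), cons(e, c))), k(s(e), e))   [R3 at 2.1]
6. cons(cons(cons(0, cons(0, e)), cons(s(c), cons(e, c))), k(s(e), e))  →  cons(cons(cons(0, cons(0, e)), cons(s(c), cons(e, c))), s(e))   [R3 at 2]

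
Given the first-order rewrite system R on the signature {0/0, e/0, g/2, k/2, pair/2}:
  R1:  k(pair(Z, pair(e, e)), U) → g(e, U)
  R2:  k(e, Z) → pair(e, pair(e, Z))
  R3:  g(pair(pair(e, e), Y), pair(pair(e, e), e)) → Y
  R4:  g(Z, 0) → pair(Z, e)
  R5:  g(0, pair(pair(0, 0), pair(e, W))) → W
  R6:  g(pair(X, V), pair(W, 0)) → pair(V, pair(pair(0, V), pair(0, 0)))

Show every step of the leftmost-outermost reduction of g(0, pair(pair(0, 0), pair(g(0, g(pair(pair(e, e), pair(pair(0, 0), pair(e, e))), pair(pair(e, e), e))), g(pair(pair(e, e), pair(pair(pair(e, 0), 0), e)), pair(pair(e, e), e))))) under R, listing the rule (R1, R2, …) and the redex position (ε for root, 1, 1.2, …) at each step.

1. g(0, pair(pair(0, 0), pair(g(0, g(pair(pair(e, e), pair(pair(0, 0), pair(e, e))), pair(pair(e, e), e))), g(pair(pair(e, e), pair(pair(pair(e, 0), 0), e)), pair(pair(e, e), e)))))  →  g(0, pair(pair(0, 0), pair(g(0, pair(pair(0, 0), pair(e, e))), g(pair(pair(e, e), pair(pair(pair(e, 0), 0), e)), pair(pair(e, e), e)))))   [R3 at 2.2.1.2]
2. g(0, pair(pair(0, 0), pair(g(0, pair(pair(0, 0), pair(e, e))), g(pair(pair(e, e), pair(pair(pair(e, 0), 0), e)), pair(pair(e, e), e)))))  →  g(0, pair(pair(0, 0), pair(e, g(pair(pair(e, e), pair(pair(pair(e, 0), 0), e)), pair(pair(e, e), e)))))   [R5 at 2.2.1]
3. g(0, pair(pair(0, 0), pair(e, g(pair(pair(e, e), pair(pair(pair(e, 0), 0), e)), pair(pair(e, e), e)))))  →  g(pair(pair(e, e), pair(pair(pair(e, 0), 0), e)), pair(pair(e, e), e))   [R5 at ε]
4. g(pair(pair(e, e), pair(pair(pair(e, 0), 0), e)), pair(pair(e, e), e))  →  pair(pair(pair(e, 0), 0), e)   [R3 at ε]

pair(pair(pair(e, 0), 0), e)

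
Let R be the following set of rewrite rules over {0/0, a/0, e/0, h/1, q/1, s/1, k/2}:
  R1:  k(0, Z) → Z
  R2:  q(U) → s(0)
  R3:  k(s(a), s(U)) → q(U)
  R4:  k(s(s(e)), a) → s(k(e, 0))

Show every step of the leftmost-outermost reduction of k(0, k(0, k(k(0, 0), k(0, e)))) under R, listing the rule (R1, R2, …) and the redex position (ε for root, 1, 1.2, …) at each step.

e

1. k(0, k(0, k(k(0, 0), k(0, e))))  →  k(0, k(k(0, 0), k(0, e)))   [R1 at ε]
2. k(0, k(k(0, 0), k(0, e)))  →  k(k(0, 0), k(0, e))   [R1 at ε]
3. k(k(0, 0), k(0, e))  →  k(0, k(0, e))   [R1 at 1]
4. k(0, k(0, e))  →  k(0, e)   [R1 at ε]
5. k(0, e)  →  e   [R1 at ε]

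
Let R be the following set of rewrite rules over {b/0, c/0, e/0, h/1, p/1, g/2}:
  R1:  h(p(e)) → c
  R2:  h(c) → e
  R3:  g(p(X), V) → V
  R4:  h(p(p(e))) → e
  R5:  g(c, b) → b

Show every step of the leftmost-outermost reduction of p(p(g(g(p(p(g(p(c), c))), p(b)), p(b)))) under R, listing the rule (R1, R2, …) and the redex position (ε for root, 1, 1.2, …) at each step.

p(p(p(b)))

1. p(p(g(g(p(p(g(p(c), c))), p(b)), p(b))))  →  p(p(g(p(b), p(b))))   [R3 at 1.1.1]
2. p(p(g(p(b), p(b))))  →  p(p(p(b)))   [R3 at 1.1]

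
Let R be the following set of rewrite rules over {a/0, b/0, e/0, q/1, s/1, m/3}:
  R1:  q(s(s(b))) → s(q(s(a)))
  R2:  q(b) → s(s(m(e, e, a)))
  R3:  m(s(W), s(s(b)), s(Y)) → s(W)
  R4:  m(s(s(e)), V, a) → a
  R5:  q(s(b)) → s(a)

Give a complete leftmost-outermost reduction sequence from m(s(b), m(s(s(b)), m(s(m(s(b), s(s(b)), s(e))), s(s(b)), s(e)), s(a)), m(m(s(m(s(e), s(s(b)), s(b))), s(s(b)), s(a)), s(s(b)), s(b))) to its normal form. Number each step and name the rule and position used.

s(b)

1. m(s(b), m(s(s(b)), m(s(m(s(b), s(s(b)), s(e))), s(s(b)), s(e)), s(a)), m(m(s(m(s(e), s(s(b)), s(b))), s(s(b)), s(a)), s(s(b)), s(b)))  →  m(s(b), m(s(s(b)), s(m(s(b), s(s(b)), s(e))), s(a)), m(m(s(m(s(e), s(s(b)), s(b))), s(s(b)), s(a)), s(s(b)), s(b)))   [R3 at 2.2]
2. m(s(b), m(s(s(b)), s(m(s(b), s(s(b)), s(e))), s(a)), m(m(s(m(s(e), s(s(b)), s(b))), s(s(b)), s(a)), s(s(b)), s(b)))  →  m(s(b), m(s(s(b)), s(s(b)), s(a)), m(m(s(m(s(e), s(s(b)), s(b))), s(s(b)), s(a)), s(s(b)), s(b)))   [R3 at 2.2.1]
3. m(s(b), m(s(s(b)), s(s(b)), s(a)), m(m(s(m(s(e), s(s(b)), s(b))), s(s(b)), s(a)), s(s(b)), s(b)))  →  m(s(b), s(s(b)), m(m(s(m(s(e), s(s(b)), s(b))), s(s(b)), s(a)), s(s(b)), s(b)))   [R3 at 2]
4. m(s(b), s(s(b)), m(m(s(m(s(e), s(s(b)), s(b))), s(s(b)), s(a)), s(s(b)), s(b)))  →  m(s(b), s(s(b)), m(s(m(s(e), s(s(b)), s(b))), s(s(b)), s(b)))   [R3 at 3.1]
5. m(s(b), s(s(b)), m(s(m(s(e), s(s(b)), s(b))), s(s(b)), s(b)))  →  m(s(b), s(s(b)), s(m(s(e), s(s(b)), s(b))))   [R3 at 3]
6. m(s(b), s(s(b)), s(m(s(e), s(s(b)), s(b))))  →  s(b)   [R3 at ε]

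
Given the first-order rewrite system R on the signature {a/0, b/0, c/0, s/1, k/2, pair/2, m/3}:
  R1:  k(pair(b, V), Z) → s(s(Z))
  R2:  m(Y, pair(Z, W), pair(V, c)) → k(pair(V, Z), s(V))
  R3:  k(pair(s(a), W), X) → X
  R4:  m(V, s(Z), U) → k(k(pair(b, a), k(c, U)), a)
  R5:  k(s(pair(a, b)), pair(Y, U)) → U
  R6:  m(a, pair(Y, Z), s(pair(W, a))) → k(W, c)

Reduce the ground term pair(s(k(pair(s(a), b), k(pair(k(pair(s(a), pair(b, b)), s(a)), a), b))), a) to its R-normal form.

pair(s(b), a)

1. pair(s(k(pair(s(a), b), k(pair(k(pair(s(a), pair(b, b)), s(a)), a), b))), a)  →  pair(s(k(pair(k(pair(s(a), pair(b, b)), s(a)), a), b)), a)   [R3 at 1.1]
2. pair(s(k(pair(k(pair(s(a), pair(b, b)), s(a)), a), b)), a)  →  pair(s(k(pair(s(a), a), b)), a)   [R3 at 1.1.1.1]
3. pair(s(k(pair(s(a), a), b)), a)  →  pair(s(b), a)   [R3 at 1.1]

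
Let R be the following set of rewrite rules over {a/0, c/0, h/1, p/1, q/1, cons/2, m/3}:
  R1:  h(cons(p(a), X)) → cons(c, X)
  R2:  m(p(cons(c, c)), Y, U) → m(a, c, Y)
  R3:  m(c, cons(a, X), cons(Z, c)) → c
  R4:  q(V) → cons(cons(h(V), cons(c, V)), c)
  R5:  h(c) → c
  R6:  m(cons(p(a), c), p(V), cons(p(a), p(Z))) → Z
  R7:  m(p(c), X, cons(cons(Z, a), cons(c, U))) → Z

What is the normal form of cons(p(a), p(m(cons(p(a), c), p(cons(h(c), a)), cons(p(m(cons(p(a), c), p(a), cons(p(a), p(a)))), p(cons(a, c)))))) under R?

cons(p(a), p(cons(a, c)))

1. cons(p(a), p(m(cons(p(a), c), p(cons(h(c), a)), cons(p(m(cons(p(a), c), p(a), cons(p(a), p(a)))), p(cons(a, c))))))  →  cons(p(a), p(m(cons(p(a), c), p(cons(c, a)), cons(p(m(cons(p(a), c), p(a), cons(p(a), p(a)))), p(cons(a, c))))))   [R5 at 2.1.2.1.1]
2. cons(p(a), p(m(cons(p(a), c), p(cons(c, a)), cons(p(m(cons(p(a), c), p(a), cons(p(a), p(a)))), p(cons(a, c))))))  →  cons(p(a), p(m(cons(p(a), c), p(cons(c, a)), cons(p(a), p(cons(a, c))))))   [R6 at 2.1.3.1.1]
3. cons(p(a), p(m(cons(p(a), c), p(cons(c, a)), cons(p(a), p(cons(a, c))))))  →  cons(p(a), p(cons(a, c)))   [R6 at 2.1]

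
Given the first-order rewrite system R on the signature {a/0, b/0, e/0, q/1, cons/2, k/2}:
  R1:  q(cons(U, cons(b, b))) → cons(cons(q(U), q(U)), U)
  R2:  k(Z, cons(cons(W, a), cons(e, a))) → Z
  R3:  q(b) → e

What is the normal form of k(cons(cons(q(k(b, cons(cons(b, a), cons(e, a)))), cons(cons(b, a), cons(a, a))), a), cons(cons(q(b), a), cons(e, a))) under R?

cons(cons(e, cons(cons(b, a), cons(a, a))), a)

1. k(cons(cons(q(k(b, cons(cons(b, a), cons(e, a)))), cons(cons(b, a), cons(a, a))), a), cons(cons(q(b), a), cons(e, a)))  →  cons(cons(q(k(b, cons(cons(b, a), cons(e, a)))), cons(cons(b, a), cons(a, a))), a)   [R2 at ε]
2. cons(cons(q(k(b, cons(cons(b, a), cons(e, a)))), cons(cons(b, a), cons(a, a))), a)  →  cons(cons(q(b), cons(cons(b, a), cons(a, a))), a)   [R2 at 1.1.1]
3. cons(cons(q(b), cons(cons(b, a), cons(a, a))), a)  →  cons(cons(e, cons(cons(b, a), cons(a, a))), a)   [R3 at 1.1]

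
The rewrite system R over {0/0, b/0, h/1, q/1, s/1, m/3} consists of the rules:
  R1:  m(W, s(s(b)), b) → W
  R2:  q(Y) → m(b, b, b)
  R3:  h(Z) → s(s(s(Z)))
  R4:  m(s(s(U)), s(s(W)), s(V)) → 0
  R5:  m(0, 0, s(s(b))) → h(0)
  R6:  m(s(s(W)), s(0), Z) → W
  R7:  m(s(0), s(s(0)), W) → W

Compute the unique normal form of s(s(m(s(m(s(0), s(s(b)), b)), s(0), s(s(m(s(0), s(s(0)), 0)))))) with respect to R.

1. s(s(m(s(m(s(0), s(s(b)), b)), s(0), s(s(m(s(0), s(s(0)), 0))))))  →  s(s(m(s(s(0)), s(0), s(s(m(s(0), s(s(0)), 0))))))   [R1 at 1.1.1.1]
2. s(s(m(s(s(0)), s(0), s(s(m(s(0), s(s(0)), 0))))))  →  s(s(0))   [R6 at 1.1]

s(s(0))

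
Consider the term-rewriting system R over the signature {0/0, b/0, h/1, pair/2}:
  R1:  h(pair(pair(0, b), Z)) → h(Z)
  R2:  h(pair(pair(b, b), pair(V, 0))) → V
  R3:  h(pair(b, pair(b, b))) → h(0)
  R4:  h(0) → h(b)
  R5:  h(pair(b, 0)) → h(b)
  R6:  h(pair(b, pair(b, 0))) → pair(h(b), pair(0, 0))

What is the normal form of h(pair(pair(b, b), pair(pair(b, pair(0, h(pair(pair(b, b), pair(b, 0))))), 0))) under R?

1. h(pair(pair(b, b), pair(pair(b, pair(0, h(pair(pair(b, b), pair(b, 0))))), 0)))  →  pair(b, pair(0, h(pair(pair(b, b), pair(b, 0)))))   [R2 at ε]
2. pair(b, pair(0, h(pair(pair(b, b), pair(b, 0)))))  →  pair(b, pair(0, b))   [R2 at 2.2]

pair(b, pair(0, b))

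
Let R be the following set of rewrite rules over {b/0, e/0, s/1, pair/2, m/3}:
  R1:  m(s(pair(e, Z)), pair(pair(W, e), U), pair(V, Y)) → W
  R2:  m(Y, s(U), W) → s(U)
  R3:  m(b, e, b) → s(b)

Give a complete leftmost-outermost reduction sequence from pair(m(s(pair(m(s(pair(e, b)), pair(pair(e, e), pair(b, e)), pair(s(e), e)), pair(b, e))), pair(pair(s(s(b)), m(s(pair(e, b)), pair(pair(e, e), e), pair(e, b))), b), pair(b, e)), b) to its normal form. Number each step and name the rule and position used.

pair(s(s(b)), b)

1. pair(m(s(pair(m(s(pair(e, b)), pair(pair(e, e), pair(b, e)), pair(s(e), e)), pair(b, e))), pair(pair(s(s(b)), m(s(pair(e, b)), pair(pair(e, e), e), pair(e, b))), b), pair(b, e)), b)  →  pair(m(s(pair(e, pair(b, e))), pair(pair(s(s(b)), m(s(pair(e, b)), pair(pair(e, e), e), pair(e, b))), b), pair(b, e)), b)   [R1 at 1.1.1.1]
2. pair(m(s(pair(e, pair(b, e))), pair(pair(s(s(b)), m(s(pair(e, b)), pair(pair(e, e), e), pair(e, b))), b), pair(b, e)), b)  →  pair(m(s(pair(e, pair(b, e))), pair(pair(s(s(b)), e), b), pair(b, e)), b)   [R1 at 1.2.1.2]
3. pair(m(s(pair(e, pair(b, e))), pair(pair(s(s(b)), e), b), pair(b, e)), b)  →  pair(s(s(b)), b)   [R1 at 1]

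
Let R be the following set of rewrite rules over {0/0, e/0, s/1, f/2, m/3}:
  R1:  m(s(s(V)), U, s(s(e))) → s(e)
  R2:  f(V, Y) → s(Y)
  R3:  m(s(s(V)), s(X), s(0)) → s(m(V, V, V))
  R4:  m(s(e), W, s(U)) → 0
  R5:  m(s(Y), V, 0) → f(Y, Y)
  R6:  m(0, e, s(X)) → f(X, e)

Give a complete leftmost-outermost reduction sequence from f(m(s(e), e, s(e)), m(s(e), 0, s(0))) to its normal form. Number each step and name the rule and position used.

1. f(m(s(e), e, s(e)), m(s(e), 0, s(0)))  →  s(m(s(e), 0, s(0)))   [R2 at ε]
2. s(m(s(e), 0, s(0)))  →  s(0)   [R4 at 1]

s(0)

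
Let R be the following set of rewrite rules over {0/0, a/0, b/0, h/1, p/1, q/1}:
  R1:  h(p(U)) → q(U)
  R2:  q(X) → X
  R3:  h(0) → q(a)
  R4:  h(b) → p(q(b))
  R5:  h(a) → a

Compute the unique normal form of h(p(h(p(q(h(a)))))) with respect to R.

a

1. h(p(h(p(q(h(a))))))  →  q(h(p(q(h(a)))))   [R1 at ε]
2. q(h(p(q(h(a)))))  →  h(p(q(h(a))))   [R2 at ε]
3. h(p(q(h(a))))  →  q(q(h(a)))   [R1 at ε]
4. q(q(h(a)))  →  q(h(a))   [R2 at ε]
5. q(h(a))  →  h(a)   [R2 at ε]
6. h(a)  →  a   [R5 at ε]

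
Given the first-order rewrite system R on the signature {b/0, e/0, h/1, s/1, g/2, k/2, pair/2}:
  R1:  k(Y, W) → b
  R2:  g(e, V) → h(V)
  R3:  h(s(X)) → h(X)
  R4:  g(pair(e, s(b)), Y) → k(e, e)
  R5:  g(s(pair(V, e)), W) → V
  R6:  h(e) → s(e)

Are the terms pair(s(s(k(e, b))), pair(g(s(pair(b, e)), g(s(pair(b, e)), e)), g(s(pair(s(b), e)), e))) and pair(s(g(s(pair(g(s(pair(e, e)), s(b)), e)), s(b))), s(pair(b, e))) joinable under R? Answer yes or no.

Reduce t₁ = pair(s(s(k(e, b))), pair(g(s(pair(b, e)), g(s(pair(b, e)), e)), g(s(pair(s(b), e)), e))):
1. pair(s(s(k(e, b))), pair(g(s(pair(b, e)), g(s(pair(b, e)), e)), g(s(pair(s(b), e)), e)))  →  pair(s(s(b)), pair(g(s(pair(b, e)), g(s(pair(b, e)), e)), g(s(pair(s(b), e)), e)))   [R1 at 1.1.1]
2. pair(s(s(b)), pair(g(s(pair(b, e)), g(s(pair(b, e)), e)), g(s(pair(s(b), e)), e)))  →  pair(s(s(b)), pair(b, g(s(pair(s(b), e)), e)))   [R5 at 2.1]
3. pair(s(s(b)), pair(b, g(s(pair(s(b), e)), e)))  →  pair(s(s(b)), pair(b, s(b)))   [R5 at 2.2]

Reduce t₂ = pair(s(g(s(pair(g(s(pair(e, e)), s(b)), e)), s(b))), s(pair(b, e))):
1. pair(s(g(s(pair(g(s(pair(e, e)), s(b)), e)), s(b))), s(pair(b, e)))  →  pair(s(g(s(pair(e, e)), s(b))), s(pair(b, e)))   [R5 at 1.1]
2. pair(s(g(s(pair(e, e)), s(b))), s(pair(b, e)))  →  pair(s(e), s(pair(b, e)))   [R5 at 1.1]

no — NF(t₁) = pair(s(s(b)), pair(b, s(b))), NF(t₂) = pair(s(e), s(pair(b, e)))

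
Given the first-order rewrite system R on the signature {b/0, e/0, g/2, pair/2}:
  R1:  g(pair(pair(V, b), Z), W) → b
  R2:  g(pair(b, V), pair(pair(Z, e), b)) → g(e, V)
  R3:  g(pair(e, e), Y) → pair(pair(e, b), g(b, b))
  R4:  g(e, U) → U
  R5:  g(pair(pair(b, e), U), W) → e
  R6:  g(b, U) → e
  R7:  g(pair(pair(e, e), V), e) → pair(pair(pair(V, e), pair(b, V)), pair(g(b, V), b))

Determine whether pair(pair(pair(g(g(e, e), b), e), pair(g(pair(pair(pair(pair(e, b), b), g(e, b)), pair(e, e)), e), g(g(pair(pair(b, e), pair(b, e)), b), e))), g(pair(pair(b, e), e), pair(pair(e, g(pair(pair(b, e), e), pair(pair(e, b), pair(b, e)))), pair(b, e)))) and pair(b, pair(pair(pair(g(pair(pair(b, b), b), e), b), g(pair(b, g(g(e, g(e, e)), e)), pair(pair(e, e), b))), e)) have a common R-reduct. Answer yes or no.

no — NF(t₁) = pair(pair(pair(b, e), pair(b, e)), e), NF(t₂) = pair(b, pair(pair(pair(b, b), e), e))

Reduce t₁ = pair(pair(pair(g(g(e, e), b), e), pair(g(pair(pair(pair(pair(e, b), b), g(e, b)), pair(e, e)), e), g(g(pair(pair(b, e), pair(b, e)), b), e))), g(pair(pair(b, e), e), pair(pair(e, g(pair(pair(b, e), e), pair(pair(e, b), pair(b, e)))), pair(b, e)))):
1. pair(pair(pair(g(g(e, e), b), e), pair(g(pair(pair(pair(pair(e, b), b), g(e, b)), pair(e, e)), e), g(g(pair(pair(b, e), pair(b, e)), b), e))), g(pair(pair(b, e), e), pair(pair(e, g(pair(pair(b, e), e), pair(pair(e, b), pair(b, e)))), pair(b, e))))  →  pair(pair(pair(g(e, b), e), pair(g(pair(pair(pair(pair(e, b), b), g(e, b)), pair(e, e)), e), g(g(pair(pair(b, e), pair(b, e)), b), e))), g(pair(pair(b, e), e), pair(pair(e, g(pair(pair(b, e), e), pair(pair(e, b), pair(b, e)))), pair(b, e))))   [R4 at 1.1.1.1]
2. pair(pair(pair(g(e, b), e), pair(g(pair(pair(pair(pair(e, b), b), g(e, b)), pair(e, e)), e), g(g(pair(pair(b, e), pair(b, e)), b), e))), g(pair(pair(b, e), e), pair(pair(e, g(pair(pair(b, e), e), pair(pair(e, b), pair(b, e)))), pair(b, e))))  →  pair(pair(pair(b, e), pair(g(pair(pair(pair(pair(e, b), b), g(e, b)), pair(e, e)), e), g(g(pair(pair(b, e), pair(b, e)), b), e))), g(pair(pair(b, e), e), pair(pair(e, g(pair(pair(b, e), e), pair(pair(e, b), pair(b, e)))), pair(b, e))))   [R4 at 1.1.1]
3. pair(pair(pair(b, e), pair(g(pair(pair(pair(pair(e, b), b), g(e, b)), pair(e, e)), e), g(g(pair(pair(b, e), pair(b, e)), b), e))), g(pair(pair(b, e), e), pair(pair(e, g(pair(pair(b, e), e), pair(pair(e, b), pair(b, e)))), pair(b, e))))  →  pair(pair(pair(b, e), pair(g(pair(pair(pair(pair(e, b), b), b), pair(e, e)), e), g(g(pair(pair(b, e), pair(b, e)), b), e))), g(pair(pair(b, e), e), pair(pair(e, g(pair(pair(b, e), e), pair(pair(e, b), pair(b, e)))), pair(b, e))))   [R4 at 1.2.1.1.1.2]
4. pair(pair(pair(b, e), pair(g(pair(pair(pair(pair(e, b), b), b), pair(e, e)), e), g(g(pair(pair(b, e), pair(b, e)), b), e))), g(pair(pair(b, e), e), pair(pair(e, g(pair(pair(b, e), e), pair(pair(e, b), pair(b, e)))), pair(b, e))))  →  pair(pair(pair(b, e), pair(b, g(g(pair(pair(b, e), pair(b, e)), b), e))), g(pair(pair(b, e), e), pair(pair(e, g(pair(pair(b, e), e), pair(pair(e, b), pair(b, e)))), pair(b, e))))   [R1 at 1.2.1]
5. pair(pair(pair(b, e), pair(b, g(g(pair(pair(b, e), pair(b, e)), b), e))), g(pair(pair(b, e), e), pair(pair(e, g(pair(pair(b, e), e), pair(pair(e, b), pair(b, e)))), pair(b, e))))  →  pair(pair(pair(b, e), pair(b, g(e, e))), g(pair(pair(b, e), e), pair(pair(e, g(pair(pair(b, e), e), pair(pair(e, b), pair(b, e)))), pair(b, e))))   [R5 at 1.2.2.1]
6. pair(pair(pair(b, e), pair(b, g(e, e))), g(pair(pair(b, e), e), pair(pair(e, g(pair(pair(b, e), e), pair(pair(e, b), pair(b, e)))), pair(b, e))))  →  pair(pair(pair(b, e), pair(b, e)), g(pair(pair(b, e), e), pair(pair(e, g(pair(pair(b, e), e), pair(pair(e, b), pair(b, e)))), pair(b, e))))   [R4 at 1.2.2]
7. pair(pair(pair(b, e), pair(b, e)), g(pair(pair(b, e), e), pair(pair(e, g(pair(pair(b, e), e), pair(pair(e, b), pair(b, e)))), pair(b, e))))  →  pair(pair(pair(b, e), pair(b, e)), e)   [R5 at 2]

Reduce t₂ = pair(b, pair(pair(pair(g(pair(pair(b, b), b), e), b), g(pair(b, g(g(e, g(e, e)), e)), pair(pair(e, e), b))), e)):
1. pair(b, pair(pair(pair(g(pair(pair(b, b), b), e), b), g(pair(b, g(g(e, g(e, e)), e)), pair(pair(e, e), b))), e))  →  pair(b, pair(pair(pair(b, b), g(pair(b, g(g(e, g(e, e)), e)), pair(pair(e, e), b))), e))   [R1 at 2.1.1.1]
2. pair(b, pair(pair(pair(b, b), g(pair(b, g(g(e, g(e, e)), e)), pair(pair(e, e), b))), e))  →  pair(b, pair(pair(pair(b, b), g(e, g(g(e, g(e, e)), e))), e))   [R2 at 2.1.2]
3. pair(b, pair(pair(pair(b, b), g(e, g(g(e, g(e, e)), e))), e))  →  pair(b, pair(pair(pair(b, b), g(g(e, g(e, e)), e)), e))   [R4 at 2.1.2]
4. pair(b, pair(pair(pair(b, b), g(g(e, g(e, e)), e)), e))  →  pair(b, pair(pair(pair(b, b), g(g(e, e), e)), e))   [R4 at 2.1.2.1]
5. pair(b, pair(pair(pair(b, b), g(g(e, e), e)), e))  →  pair(b, pair(pair(pair(b, b), g(e, e)), e))   [R4 at 2.1.2.1]
6. pair(b, pair(pair(pair(b, b), g(e, e)), e))  →  pair(b, pair(pair(pair(b, b), e), e))   [R4 at 2.1.2]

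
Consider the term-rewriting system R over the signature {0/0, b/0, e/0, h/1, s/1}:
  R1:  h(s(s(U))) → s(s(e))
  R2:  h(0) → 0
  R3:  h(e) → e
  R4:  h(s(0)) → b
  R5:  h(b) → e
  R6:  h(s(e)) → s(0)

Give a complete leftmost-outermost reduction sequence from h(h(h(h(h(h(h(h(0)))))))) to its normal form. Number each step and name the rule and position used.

1. h(h(h(h(h(h(h(h(0))))))))  →  h(h(h(h(h(h(h(0)))))))   [R2 at 1.1.1.1.1.1.1]
2. h(h(h(h(h(h(h(0)))))))  →  h(h(h(h(h(h(0))))))   [R2 at 1.1.1.1.1.1]
3. h(h(h(h(h(h(0))))))  →  h(h(h(h(h(0)))))   [R2 at 1.1.1.1.1]
4. h(h(h(h(h(0)))))  →  h(h(h(h(0))))   [R2 at 1.1.1.1]
5. h(h(h(h(0))))  →  h(h(h(0)))   [R2 at 1.1.1]
6. h(h(h(0)))  →  h(h(0))   [R2 at 1.1]
7. h(h(0))  →  h(0)   [R2 at 1]
8. h(0)  →  0   [R2 at ε]

0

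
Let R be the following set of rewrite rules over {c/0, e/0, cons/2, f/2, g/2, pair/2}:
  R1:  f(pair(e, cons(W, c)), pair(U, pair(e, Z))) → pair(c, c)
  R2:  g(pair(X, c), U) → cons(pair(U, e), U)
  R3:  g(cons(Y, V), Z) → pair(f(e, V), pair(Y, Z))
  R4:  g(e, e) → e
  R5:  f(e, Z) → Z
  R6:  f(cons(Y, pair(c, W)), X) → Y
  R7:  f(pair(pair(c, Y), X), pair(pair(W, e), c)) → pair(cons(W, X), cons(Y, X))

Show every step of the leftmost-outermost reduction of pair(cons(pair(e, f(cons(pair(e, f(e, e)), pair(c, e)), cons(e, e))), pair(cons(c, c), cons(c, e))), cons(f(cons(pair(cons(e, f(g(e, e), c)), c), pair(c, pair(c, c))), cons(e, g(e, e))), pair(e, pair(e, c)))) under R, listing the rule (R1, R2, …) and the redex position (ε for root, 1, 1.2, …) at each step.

pair(cons(pair(e, pair(e, e)), pair(cons(c, c), cons(c, e))), cons(pair(cons(e, c), c), pair(e, pair(e, c))))

1. pair(cons(pair(e, f(cons(pair(e, f(e, e)), pair(c, e)), cons(e, e))), pair(cons(c, c), cons(c, e))), cons(f(cons(pair(cons(e, f(g(e, e), c)), c), pair(c, pair(c, c))), cons(e, g(e, e))), pair(e, pair(e, c))))  →  pair(cons(pair(e, pair(e, f(e, e))), pair(cons(c, c), cons(c, e))), cons(f(cons(pair(cons(e, f(g(e, e), c)), c), pair(c, pair(c, c))), cons(e, g(e, e))), pair(e, pair(e, c))))   [R6 at 1.1.2]
2. pair(cons(pair(e, pair(e, f(e, e))), pair(cons(c, c), cons(c, e))), cons(f(cons(pair(cons(e, f(g(e, e), c)), c), pair(c, pair(c, c))), cons(e, g(e, e))), pair(e, pair(e, c))))  →  pair(cons(pair(e, pair(e, e)), pair(cons(c, c), cons(c, e))), cons(f(cons(pair(cons(e, f(g(e, e), c)), c), pair(c, pair(c, c))), cons(e, g(e, e))), pair(e, pair(e, c))))   [R5 at 1.1.2.2]
3. pair(cons(pair(e, pair(e, e)), pair(cons(c, c), cons(c, e))), cons(f(cons(pair(cons(e, f(g(e, e), c)), c), pair(c, pair(c, c))), cons(e, g(e, e))), pair(e, pair(e, c))))  →  pair(cons(pair(e, pair(e, e)), pair(cons(c, c), cons(c, e))), cons(pair(cons(e, f(g(e, e), c)), c), pair(e, pair(e, c))))   [R6 at 2.1]
4. pair(cons(pair(e, pair(e, e)), pair(cons(c, c), cons(c, e))), cons(pair(cons(e, f(g(e, e), c)), c), pair(e, pair(e, c))))  →  pair(cons(pair(e, pair(e, e)), pair(cons(c, c), cons(c, e))), cons(pair(cons(e, f(e, c)), c), pair(e, pair(e, c))))   [R4 at 2.1.1.2.1]
5. pair(cons(pair(e, pair(e, e)), pair(cons(c, c), cons(c, e))), cons(pair(cons(e, f(e, c)), c), pair(e, pair(e, c))))  →  pair(cons(pair(e, pair(e, e)), pair(cons(c, c), cons(c, e))), cons(pair(cons(e, c), c), pair(e, pair(e, c))))   [R5 at 2.1.1.2]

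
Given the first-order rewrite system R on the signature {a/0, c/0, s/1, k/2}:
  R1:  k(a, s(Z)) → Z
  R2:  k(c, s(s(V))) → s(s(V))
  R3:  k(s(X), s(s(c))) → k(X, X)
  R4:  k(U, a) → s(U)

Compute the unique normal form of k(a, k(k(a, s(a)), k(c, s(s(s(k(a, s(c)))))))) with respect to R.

s(c)

1. k(a, k(k(a, s(a)), k(c, s(s(s(k(a, s(c))))))))  →  k(a, k(a, k(c, s(s(s(k(a, s(c))))))))   [R1 at 2.1]
2. k(a, k(a, k(c, s(s(s(k(a, s(c))))))))  →  k(a, k(a, s(s(s(k(a, s(c)))))))   [R2 at 2.2]
3. k(a, k(a, s(s(s(k(a, s(c)))))))  →  k(a, s(s(k(a, s(c)))))   [R1 at 2]
4. k(a, s(s(k(a, s(c)))))  →  s(k(a, s(c)))   [R1 at ε]
5. s(k(a, s(c)))  →  s(c)   [R1 at 1]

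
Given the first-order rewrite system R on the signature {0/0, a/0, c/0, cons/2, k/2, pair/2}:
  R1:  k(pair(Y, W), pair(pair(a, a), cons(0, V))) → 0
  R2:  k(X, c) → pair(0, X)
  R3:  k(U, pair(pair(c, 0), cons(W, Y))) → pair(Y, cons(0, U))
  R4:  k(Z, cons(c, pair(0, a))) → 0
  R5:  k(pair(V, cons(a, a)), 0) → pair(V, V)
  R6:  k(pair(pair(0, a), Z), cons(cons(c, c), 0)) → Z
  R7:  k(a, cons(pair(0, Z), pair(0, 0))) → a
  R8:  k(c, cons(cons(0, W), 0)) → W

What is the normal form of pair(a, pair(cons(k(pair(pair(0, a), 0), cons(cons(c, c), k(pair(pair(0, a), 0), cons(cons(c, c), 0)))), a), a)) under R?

1. pair(a, pair(cons(k(pair(pair(0, a), 0), cons(cons(c, c), k(pair(pair(0, a), 0), cons(cons(c, c), 0)))), a), a))  →  pair(a, pair(cons(k(pair(pair(0, a), 0), cons(cons(c, c), 0)), a), a))   [R6 at 2.1.1.2.2]
2. pair(a, pair(cons(k(pair(pair(0, a), 0), cons(cons(c, c), 0)), a), a))  →  pair(a, pair(cons(0, a), a))   [R6 at 2.1.1]

pair(a, pair(cons(0, a), a))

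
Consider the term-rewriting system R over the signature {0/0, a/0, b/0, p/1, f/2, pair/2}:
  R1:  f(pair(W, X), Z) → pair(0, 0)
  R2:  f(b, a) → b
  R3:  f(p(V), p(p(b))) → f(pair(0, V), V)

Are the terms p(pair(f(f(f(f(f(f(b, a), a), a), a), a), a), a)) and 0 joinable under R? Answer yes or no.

Reduce t₁ = p(pair(f(f(f(f(f(f(b, a), a), a), a), a), a), a)):
1. p(pair(f(f(f(f(f(f(b, a), a), a), a), a), a), a))  →  p(pair(f(f(f(f(f(b, a), a), a), a), a), a))   [R2 at 1.1.1.1.1.1.1]
2. p(pair(f(f(f(f(f(b, a), a), a), a), a), a))  →  p(pair(f(f(f(f(b, a), a), a), a), a))   [R2 at 1.1.1.1.1.1]
3. p(pair(f(f(f(f(b, a), a), a), a), a))  →  p(pair(f(f(f(b, a), a), a), a))   [R2 at 1.1.1.1.1]
4. p(pair(f(f(f(b, a), a), a), a))  →  p(pair(f(f(b, a), a), a))   [R2 at 1.1.1.1]
5. p(pair(f(f(b, a), a), a))  →  p(pair(f(b, a), a))   [R2 at 1.1.1]
6. p(pair(f(b, a), a))  →  p(pair(b, a))   [R2 at 1.1]

Reduce t₂ = 0:

no — NF(t₁) = p(pair(b, a)), NF(t₂) = 0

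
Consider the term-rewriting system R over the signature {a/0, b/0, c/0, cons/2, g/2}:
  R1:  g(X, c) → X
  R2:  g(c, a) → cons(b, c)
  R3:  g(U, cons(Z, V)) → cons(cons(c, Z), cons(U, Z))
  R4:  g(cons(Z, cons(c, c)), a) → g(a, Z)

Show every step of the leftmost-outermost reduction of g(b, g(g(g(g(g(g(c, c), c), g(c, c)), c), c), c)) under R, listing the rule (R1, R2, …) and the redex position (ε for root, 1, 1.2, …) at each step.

1. g(b, g(g(g(g(g(g(c, c), c), g(c, c)), c), c), c))  →  g(b, g(g(g(g(g(c, c), c), g(c, c)), c), c))   [R1 at 2]
2. g(b, g(g(g(g(g(c, c), c), g(c, c)), c), c))  →  g(b, g(g(g(g(c, c), c), g(c, c)), c))   [R1 at 2]
3. g(b, g(g(g(g(c, c), c), g(c, c)), c))  →  g(b, g(g(g(c, c), c), g(c, c)))   [R1 at 2]
4. g(b, g(g(g(c, c), c), g(c, c)))  →  g(b, g(g(c, c), g(c, c)))   [R1 at 2.1]
5. g(b, g(g(c, c), g(c, c)))  →  g(b, g(c, g(c, c)))   [R1 at 2.1]
6. g(b, g(c, g(c, c)))  →  g(b, g(c, c))   [R1 at 2.2]
7. g(b, g(c, c))  →  g(b, c)   [R1 at 2]
8. g(b, c)  →  b   [R1 at ε]

b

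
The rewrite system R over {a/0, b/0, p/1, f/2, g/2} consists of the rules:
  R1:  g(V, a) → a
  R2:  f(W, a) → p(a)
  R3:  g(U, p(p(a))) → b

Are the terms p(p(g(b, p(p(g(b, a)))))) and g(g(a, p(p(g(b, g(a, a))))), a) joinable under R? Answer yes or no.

no — NF(t₁) = p(p(b)), NF(t₂) = a

Reduce t₁ = p(p(g(b, p(p(g(b, a)))))):
1. p(p(g(b, p(p(g(b, a))))))  →  p(p(g(b, p(p(a)))))   [R1 at 1.1.2.1.1]
2. p(p(g(b, p(p(a)))))  →  p(p(b))   [R3 at 1.1]

Reduce t₂ = g(g(a, p(p(g(b, g(a, a))))), a):
1. g(g(a, p(p(g(b, g(a, a))))), a)  →  a   [R1 at ε]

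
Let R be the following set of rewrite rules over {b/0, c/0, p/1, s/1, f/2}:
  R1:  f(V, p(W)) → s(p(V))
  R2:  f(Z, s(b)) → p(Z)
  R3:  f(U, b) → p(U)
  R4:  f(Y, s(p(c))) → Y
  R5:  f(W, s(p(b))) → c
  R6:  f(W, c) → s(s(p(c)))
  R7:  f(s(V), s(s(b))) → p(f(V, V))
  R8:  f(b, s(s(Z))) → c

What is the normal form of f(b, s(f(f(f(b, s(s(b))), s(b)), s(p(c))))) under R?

b

1. f(b, s(f(f(f(b, s(s(b))), s(b)), s(p(c)))))  →  f(b, s(f(f(b, s(s(b))), s(b))))   [R4 at 2.1]
2. f(b, s(f(f(b, s(s(b))), s(b))))  →  f(b, s(p(f(b, s(s(b))))))   [R2 at 2.1]
3. f(b, s(p(f(b, s(s(b))))))  →  f(b, s(p(c)))   [R8 at 2.1.1]
4. f(b, s(p(c)))  →  b   [R4 at ε]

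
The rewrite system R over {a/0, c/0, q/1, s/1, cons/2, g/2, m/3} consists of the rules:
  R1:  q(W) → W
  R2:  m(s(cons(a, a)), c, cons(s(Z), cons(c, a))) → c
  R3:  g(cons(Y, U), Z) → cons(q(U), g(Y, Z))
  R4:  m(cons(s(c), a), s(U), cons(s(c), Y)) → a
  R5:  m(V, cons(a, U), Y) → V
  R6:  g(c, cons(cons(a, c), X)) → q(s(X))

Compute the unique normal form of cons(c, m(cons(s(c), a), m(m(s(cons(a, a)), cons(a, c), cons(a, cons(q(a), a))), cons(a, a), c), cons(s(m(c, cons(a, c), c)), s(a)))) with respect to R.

cons(c, a)

1. cons(c, m(cons(s(c), a), m(m(s(cons(a, a)), cons(a, c), cons(a, cons(q(a), a))), cons(a, a), c), cons(s(m(c, cons(a, c), c)), s(a))))  →  cons(c, m(cons(s(c), a), m(s(cons(a, a)), cons(a, c), cons(a, cons(q(a), a))), cons(s(m(c, cons(a, c), c)), s(a))))   [R5 at 2.2]
2. cons(c, m(cons(s(c), a), m(s(cons(a, a)), cons(a, c), cons(a, cons(q(a), a))), cons(s(m(c, cons(a, c), c)), s(a))))  →  cons(c, m(cons(s(c), a), s(cons(a, a)), cons(s(m(c, cons(a, c), c)), s(a))))   [R5 at 2.2]
3. cons(c, m(cons(s(c), a), s(cons(a, a)), cons(s(m(c, cons(a, c), c)), s(a))))  →  cons(c, m(cons(s(c), a), s(cons(a, a)), cons(s(c), s(a))))   [R5 at 2.3.1.1]
4. cons(c, m(cons(s(c), a), s(cons(a, a)), cons(s(c), s(a))))  →  cons(c, a)   [R4 at 2]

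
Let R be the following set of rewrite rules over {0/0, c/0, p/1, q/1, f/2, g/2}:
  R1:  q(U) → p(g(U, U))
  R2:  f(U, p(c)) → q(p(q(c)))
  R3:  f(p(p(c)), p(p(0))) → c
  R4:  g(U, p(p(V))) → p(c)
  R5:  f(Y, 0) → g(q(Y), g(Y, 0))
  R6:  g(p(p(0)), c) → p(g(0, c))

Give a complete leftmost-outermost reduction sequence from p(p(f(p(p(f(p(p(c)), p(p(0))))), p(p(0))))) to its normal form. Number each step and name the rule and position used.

p(p(c))

1. p(p(f(p(p(f(p(p(c)), p(p(0))))), p(p(0)))))  →  p(p(f(p(p(c)), p(p(0)))))   [R3 at 1.1.1.1.1]
2. p(p(f(p(p(c)), p(p(0)))))  →  p(p(c))   [R3 at 1.1]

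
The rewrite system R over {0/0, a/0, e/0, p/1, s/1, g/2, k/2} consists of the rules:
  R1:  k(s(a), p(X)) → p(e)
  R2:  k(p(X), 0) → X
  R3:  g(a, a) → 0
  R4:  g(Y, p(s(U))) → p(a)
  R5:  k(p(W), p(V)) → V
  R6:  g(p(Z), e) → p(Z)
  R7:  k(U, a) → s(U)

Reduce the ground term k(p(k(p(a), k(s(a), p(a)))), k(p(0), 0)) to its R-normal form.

1. k(p(k(p(a), k(s(a), p(a)))), k(p(0), 0))  →  k(p(k(p(a), p(e))), k(p(0), 0))   [R1 at 1.1.2]
2. k(p(k(p(a), p(e))), k(p(0), 0))  →  k(p(e), k(p(0), 0))   [R5 at 1.1]
3. k(p(e), k(p(0), 0))  →  k(p(e), 0)   [R2 at 2]
4. k(p(e), 0)  →  e   [R2 at ε]

e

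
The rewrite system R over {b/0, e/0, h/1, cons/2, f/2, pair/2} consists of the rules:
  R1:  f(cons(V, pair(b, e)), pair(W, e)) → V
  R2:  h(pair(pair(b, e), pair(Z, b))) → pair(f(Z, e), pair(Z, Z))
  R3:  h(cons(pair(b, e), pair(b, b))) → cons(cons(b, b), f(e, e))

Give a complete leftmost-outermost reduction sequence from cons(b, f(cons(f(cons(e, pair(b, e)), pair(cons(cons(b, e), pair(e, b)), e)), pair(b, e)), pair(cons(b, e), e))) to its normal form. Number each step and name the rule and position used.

1. cons(b, f(cons(f(cons(e, pair(b, e)), pair(cons(cons(b, e), pair(e, b)), e)), pair(b, e)), pair(cons(b, e), e)))  →  cons(b, f(cons(e, pair(b, e)), pair(cons(cons(b, e), pair(e, b)), e)))   [R1 at 2]
2. cons(b, f(cons(e, pair(b, e)), pair(cons(cons(b, e), pair(e, b)), e)))  →  cons(b, e)   [R1 at 2]

cons(b, e)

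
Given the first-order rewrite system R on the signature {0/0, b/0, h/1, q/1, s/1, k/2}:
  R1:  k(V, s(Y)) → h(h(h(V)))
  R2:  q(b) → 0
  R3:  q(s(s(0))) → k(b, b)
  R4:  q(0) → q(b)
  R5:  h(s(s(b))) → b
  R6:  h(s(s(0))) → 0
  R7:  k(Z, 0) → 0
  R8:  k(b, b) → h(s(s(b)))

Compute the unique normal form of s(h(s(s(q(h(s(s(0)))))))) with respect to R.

1. s(h(s(s(q(h(s(s(0))))))))  →  s(h(s(s(q(0)))))   [R6 at 1.1.1.1.1]
2. s(h(s(s(q(0)))))  →  s(h(s(s(q(b)))))   [R4 at 1.1.1.1]
3. s(h(s(s(q(b)))))  →  s(h(s(s(0))))   [R2 at 1.1.1.1]
4. s(h(s(s(0))))  →  s(0)   [R6 at 1]

s(0)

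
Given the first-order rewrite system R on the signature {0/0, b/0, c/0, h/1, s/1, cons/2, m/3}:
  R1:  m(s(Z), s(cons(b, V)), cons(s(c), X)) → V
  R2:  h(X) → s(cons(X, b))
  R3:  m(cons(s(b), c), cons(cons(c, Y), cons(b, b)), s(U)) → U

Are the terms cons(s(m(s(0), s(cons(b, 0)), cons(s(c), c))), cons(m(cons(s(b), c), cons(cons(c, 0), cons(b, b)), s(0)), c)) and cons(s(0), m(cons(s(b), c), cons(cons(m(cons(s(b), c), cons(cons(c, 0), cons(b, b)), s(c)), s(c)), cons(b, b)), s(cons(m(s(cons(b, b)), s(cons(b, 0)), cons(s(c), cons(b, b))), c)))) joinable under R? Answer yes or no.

yes — NF(t₁) = cons(s(0), cons(0, c)), NF(t₂) = cons(s(0), cons(0, c))

Reduce t₁ = cons(s(m(s(0), s(cons(b, 0)), cons(s(c), c))), cons(m(cons(s(b), c), cons(cons(c, 0), cons(b, b)), s(0)), c)):
1. cons(s(m(s(0), s(cons(b, 0)), cons(s(c), c))), cons(m(cons(s(b), c), cons(cons(c, 0), cons(b, b)), s(0)), c))  →  cons(s(0), cons(m(cons(s(b), c), cons(cons(c, 0), cons(b, b)), s(0)), c))   [R1 at 1.1]
2. cons(s(0), cons(m(cons(s(b), c), cons(cons(c, 0), cons(b, b)), s(0)), c))  →  cons(s(0), cons(0, c))   [R3 at 2.1]

Reduce t₂ = cons(s(0), m(cons(s(b), c), cons(cons(m(cons(s(b), c), cons(cons(c, 0), cons(b, b)), s(c)), s(c)), cons(b, b)), s(cons(m(s(cons(b, b)), s(cons(b, 0)), cons(s(c), cons(b, b))), c)))):
1. cons(s(0), m(cons(s(b), c), cons(cons(m(cons(s(b), c), cons(cons(c, 0), cons(b, b)), s(c)), s(c)), cons(b, b)), s(cons(m(s(cons(b, b)), s(cons(b, 0)), cons(s(c), cons(b, b))), c))))  →  cons(s(0), m(cons(s(b), c), cons(cons(c, s(c)), cons(b, b)), s(cons(m(s(cons(b, b)), s(cons(b, 0)), cons(s(c), cons(b, b))), c))))   [R3 at 2.2.1.1]
2. cons(s(0), m(cons(s(b), c), cons(cons(c, s(c)), cons(b, b)), s(cons(m(s(cons(b, b)), s(cons(b, 0)), cons(s(c), cons(b, b))), c))))  →  cons(s(0), cons(m(s(cons(b, b)), s(cons(b, 0)), cons(s(c), cons(b, b))), c))   [R3 at 2]
3. cons(s(0), cons(m(s(cons(b, b)), s(cons(b, 0)), cons(s(c), cons(b, b))), c))  →  cons(s(0), cons(0, c))   [R1 at 2.1]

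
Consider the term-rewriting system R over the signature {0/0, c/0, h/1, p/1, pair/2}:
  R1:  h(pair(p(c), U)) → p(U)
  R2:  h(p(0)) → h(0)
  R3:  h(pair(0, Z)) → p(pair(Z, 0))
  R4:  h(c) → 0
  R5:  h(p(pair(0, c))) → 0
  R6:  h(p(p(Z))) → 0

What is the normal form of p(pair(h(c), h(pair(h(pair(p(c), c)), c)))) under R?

p(pair(0, p(c)))

1. p(pair(h(c), h(pair(h(pair(p(c), c)), c))))  →  p(pair(0, h(pair(h(pair(p(c), c)), c))))   [R4 at 1.1]
2. p(pair(0, h(pair(h(pair(p(c), c)), c))))  →  p(pair(0, h(pair(p(c), c))))   [R1 at 1.2.1.1]
3. p(pair(0, h(pair(p(c), c))))  →  p(pair(0, p(c)))   [R1 at 1.2]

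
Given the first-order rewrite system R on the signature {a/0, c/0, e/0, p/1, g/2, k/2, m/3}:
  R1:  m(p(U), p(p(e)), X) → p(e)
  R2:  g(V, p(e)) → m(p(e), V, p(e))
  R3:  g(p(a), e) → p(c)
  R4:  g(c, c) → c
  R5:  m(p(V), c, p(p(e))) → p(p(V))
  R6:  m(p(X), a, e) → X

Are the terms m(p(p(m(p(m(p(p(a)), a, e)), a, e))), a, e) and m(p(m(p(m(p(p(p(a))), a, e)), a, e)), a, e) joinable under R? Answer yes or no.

yes — NF(t₁) = p(p(a)), NF(t₂) = p(p(a))

Reduce t₁ = m(p(p(m(p(m(p(p(a)), a, e)), a, e))), a, e):
1. m(p(p(m(p(m(p(p(a)), a, e)), a, e))), a, e)  →  p(m(p(m(p(p(a)), a, e)), a, e))   [R6 at ε]
2. p(m(p(m(p(p(a)), a, e)), a, e))  →  p(m(p(p(a)), a, e))   [R6 at 1]
3. p(m(p(p(a)), a, e))  →  p(p(a))   [R6 at 1]

Reduce t₂ = m(p(m(p(m(p(p(p(a))), a, e)), a, e)), a, e):
1. m(p(m(p(m(p(p(p(a))), a, e)), a, e)), a, e)  →  m(p(m(p(p(p(a))), a, e)), a, e)   [R6 at ε]
2. m(p(m(p(p(p(a))), a, e)), a, e)  →  m(p(p(p(a))), a, e)   [R6 at ε]
3. m(p(p(p(a))), a, e)  →  p(p(a))   [R6 at ε]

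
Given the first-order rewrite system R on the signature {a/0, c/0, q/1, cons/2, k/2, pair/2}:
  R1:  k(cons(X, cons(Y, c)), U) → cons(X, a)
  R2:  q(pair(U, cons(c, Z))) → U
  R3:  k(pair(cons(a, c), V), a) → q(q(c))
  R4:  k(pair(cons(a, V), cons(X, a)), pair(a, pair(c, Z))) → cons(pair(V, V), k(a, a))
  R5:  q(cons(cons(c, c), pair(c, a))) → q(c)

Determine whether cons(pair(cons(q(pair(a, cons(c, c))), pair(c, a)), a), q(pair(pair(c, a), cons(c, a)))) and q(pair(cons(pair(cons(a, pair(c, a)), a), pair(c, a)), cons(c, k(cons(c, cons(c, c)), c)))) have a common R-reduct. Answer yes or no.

yes — NF(t₁) = cons(pair(cons(a, pair(c, a)), a), pair(c, a)), NF(t₂) = cons(pair(cons(a, pair(c, a)), a), pair(c, a))

Reduce t₁ = cons(pair(cons(q(pair(a, cons(c, c))), pair(c, a)), a), q(pair(pair(c, a), cons(c, a)))):
1. cons(pair(cons(q(pair(a, cons(c, c))), pair(c, a)), a), q(pair(pair(c, a), cons(c, a))))  →  cons(pair(cons(a, pair(c, a)), a), q(pair(pair(c, a), cons(c, a))))   [R2 at 1.1.1]
2. cons(pair(cons(a, pair(c, a)), a), q(pair(pair(c, a), cons(c, a))))  →  cons(pair(cons(a, pair(c, a)), a), pair(c, a))   [R2 at 2]

Reduce t₂ = q(pair(cons(pair(cons(a, pair(c, a)), a), pair(c, a)), cons(c, k(cons(c, cons(c, c)), c)))):
1. q(pair(cons(pair(cons(a, pair(c, a)), a), pair(c, a)), cons(c, k(cons(c, cons(c, c)), c))))  →  cons(pair(cons(a, pair(c, a)), a), pair(c, a))   [R2 at ε]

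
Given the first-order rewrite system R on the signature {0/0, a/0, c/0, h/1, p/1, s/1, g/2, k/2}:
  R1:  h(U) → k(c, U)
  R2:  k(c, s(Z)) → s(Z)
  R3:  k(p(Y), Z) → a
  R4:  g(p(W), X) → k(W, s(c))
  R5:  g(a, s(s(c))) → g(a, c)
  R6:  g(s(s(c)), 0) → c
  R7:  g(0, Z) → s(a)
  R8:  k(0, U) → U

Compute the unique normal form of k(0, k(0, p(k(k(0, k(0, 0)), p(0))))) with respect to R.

p(p(0))

1. k(0, k(0, p(k(k(0, k(0, 0)), p(0)))))  →  k(0, p(k(k(0, k(0, 0)), p(0))))   [R8 at ε]
2. k(0, p(k(k(0, k(0, 0)), p(0))))  →  p(k(k(0, k(0, 0)), p(0)))   [R8 at ε]
3. p(k(k(0, k(0, 0)), p(0)))  →  p(k(k(0, 0), p(0)))   [R8 at 1.1]
4. p(k(k(0, 0), p(0)))  →  p(k(0, p(0)))   [R8 at 1.1]
5. p(k(0, p(0)))  →  p(p(0))   [R8 at 1]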